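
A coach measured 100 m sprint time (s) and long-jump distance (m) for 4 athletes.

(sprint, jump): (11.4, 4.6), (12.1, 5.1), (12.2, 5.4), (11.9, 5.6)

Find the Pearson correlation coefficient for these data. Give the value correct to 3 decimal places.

0.732

n = 4, Σx = 47.6, Σy = 20.7, Σx² = 566.82, Σy² = 107.69, Σxy = 246.67
nΣxy − ΣxΣy = 986.68 − 985.32 = 1.36
nΣx² − (Σx)² = 2267.28 − 2265.76 = 1.52; nΣy² − (Σy)² = 430.76 − 428.49 = 2.27
r = 1.36 / √(1.52 × 2.27) = 1.36 / 1.8575 ≈ 0.732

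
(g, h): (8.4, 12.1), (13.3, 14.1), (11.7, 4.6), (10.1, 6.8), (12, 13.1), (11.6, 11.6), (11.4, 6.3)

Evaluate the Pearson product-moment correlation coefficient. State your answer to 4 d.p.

n = 7, Σg = 78.5, Σh = 68.6, Σg² = 894.87, Σh² = 758.48, Σgh = 775.25
nΣgh − ΣgΣh = 5426.75 − 5385.1 = 41.65
nΣg² − (Σg)² = 6264.09 − 6162.25 = 101.84; nΣh² − (Σh)² = 5309.36 − 4705.96 = 603.4
r = 41.65 / √(101.84 × 603.4) = 41.65 / 247.8916 ≈ 0.1680

0.1680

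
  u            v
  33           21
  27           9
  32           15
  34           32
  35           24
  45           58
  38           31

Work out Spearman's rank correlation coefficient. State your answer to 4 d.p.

Rank u: 3, 1, 2, 4, 5, 7, 6
Rank v: 3, 1, 2, 6, 4, 7, 5
d = rank(u) − rank(v): 0, 0, 0, -2, 1, 0, 1; Σd² = 6
ρ = 1 − 6Σd² / [n(n²−1)] = 1 − 6×6 / (7×48) = 1 − 36/336 ≈ 0.8929

0.8929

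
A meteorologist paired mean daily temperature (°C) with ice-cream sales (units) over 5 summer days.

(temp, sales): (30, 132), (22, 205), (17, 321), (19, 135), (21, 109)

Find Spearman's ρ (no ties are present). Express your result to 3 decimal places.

-0.500

Rank temp: 5, 4, 1, 2, 3
Rank sales: 2, 4, 5, 3, 1
d = rank(temp) − rank(sales): 3, 0, -4, -1, 2; Σd² = 30
ρ = 1 − 6Σd² / [n(n²−1)] = 1 − 6×30 / (5×24) = 1 − 180/120 ≈ -0.500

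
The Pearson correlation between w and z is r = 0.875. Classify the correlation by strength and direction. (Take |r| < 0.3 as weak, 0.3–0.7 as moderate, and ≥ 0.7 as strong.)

strong positive

r = 0.875 > 0 so the relationship is positive.
|r| = 0.875, which falls in the strong range.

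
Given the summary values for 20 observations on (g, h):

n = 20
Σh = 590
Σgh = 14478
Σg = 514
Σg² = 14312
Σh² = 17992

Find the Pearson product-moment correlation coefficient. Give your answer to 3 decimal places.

r = (nΣgh − ΣgΣh) / √[(nΣg² − (Σg)²)(nΣh² − (Σh)²)]
Numerator: 20×14478 − 514×590 = -13700
Denominator: √[(286240 − 264196)(359840 − 348100)] = √[22044 × 11740] = 16087.1551
r = -13700 / 16087.1551 ≈ -0.852

-0.852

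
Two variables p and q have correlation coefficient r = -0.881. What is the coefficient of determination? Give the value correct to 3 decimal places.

r² = (-0.881)² = 0.776

0.776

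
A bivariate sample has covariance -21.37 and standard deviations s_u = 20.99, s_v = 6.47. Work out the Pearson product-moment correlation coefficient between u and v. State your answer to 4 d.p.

r = Cov(u,v) / (s_u · s_v) = -21.37 / (20.99 × 6.47)
  = -21.37 / 135.8053 ≈ -0.1574

-0.1574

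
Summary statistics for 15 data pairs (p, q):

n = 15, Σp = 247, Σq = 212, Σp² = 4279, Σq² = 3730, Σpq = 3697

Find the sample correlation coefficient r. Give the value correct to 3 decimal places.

0.523

r = (nΣpq − ΣpΣq) / √[(nΣp² − (Σp)²)(nΣq² − (Σq)²)]
Numerator: 15×3697 − 247×212 = 3091
Denominator: √[(64185 − 61009)(55950 − 44944)] = √[3176 × 11006] = 5912.2801
r = 3091 / 5912.2801 ≈ 0.523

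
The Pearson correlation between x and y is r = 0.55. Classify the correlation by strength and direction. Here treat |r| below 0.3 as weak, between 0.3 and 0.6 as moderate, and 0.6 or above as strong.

moderate positive

r = 0.55 > 0 so the relationship is positive.
|r| = 0.55, which falls in the moderate range.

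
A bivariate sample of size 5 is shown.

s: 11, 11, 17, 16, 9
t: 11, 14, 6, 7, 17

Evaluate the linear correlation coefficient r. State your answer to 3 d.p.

-0.957

n = 5, Σs = 64, Σt = 55, Σs² = 868, Σt² = 691, Σst = 642
nΣst − ΣsΣt = 3210 − 3520 = -310
nΣs² − (Σs)² = 4340 − 4096 = 244; nΣt² − (Σt)² = 3455 − 3025 = 430
r = -310 / √(244 × 430) = -310 / 323.9136 ≈ -0.957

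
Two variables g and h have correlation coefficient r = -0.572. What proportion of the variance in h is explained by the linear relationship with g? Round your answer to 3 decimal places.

0.327

r² = (-0.572)² = 0.327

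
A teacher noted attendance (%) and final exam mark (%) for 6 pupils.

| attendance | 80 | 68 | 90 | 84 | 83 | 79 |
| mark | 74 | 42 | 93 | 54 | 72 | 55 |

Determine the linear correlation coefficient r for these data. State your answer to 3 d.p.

n = 6, Σx = 484, Σy = 390, Σx² = 39310, Σy² = 27014, Σxy = 32003
nΣxy − ΣxΣy = 192018 − 188760 = 3258
nΣx² − (Σx)² = 235860 − 234256 = 1604; nΣy² − (Σy)² = 162084 − 152100 = 9984
r = 3258 / √(1604 × 9984) = 3258 / 4001.7916 ≈ 0.814

0.814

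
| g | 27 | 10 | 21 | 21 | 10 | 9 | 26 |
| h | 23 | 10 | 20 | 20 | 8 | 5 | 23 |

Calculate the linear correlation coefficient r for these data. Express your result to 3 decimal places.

0.980

n = 7, Σg = 124, Σh = 109, Σg² = 2568, Σh² = 2047, Σgh = 2284
nΣgh − ΣgΣh = 15988 − 13516 = 2472
nΣg² − (Σg)² = 17976 − 15376 = 2600; nΣh² − (Σh)² = 14329 − 11881 = 2448
r = 2472 / √(2600 × 2448) = 2472 / 2522.8555 ≈ 0.980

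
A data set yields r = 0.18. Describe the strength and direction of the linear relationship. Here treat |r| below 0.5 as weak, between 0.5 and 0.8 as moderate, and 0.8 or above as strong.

weak positive

r = 0.18 > 0 so the relationship is positive.
|r| = 0.18, which falls in the weak range.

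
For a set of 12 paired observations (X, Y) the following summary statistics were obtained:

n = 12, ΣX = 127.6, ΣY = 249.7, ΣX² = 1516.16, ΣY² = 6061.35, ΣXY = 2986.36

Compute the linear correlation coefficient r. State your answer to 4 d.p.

0.8919

r = (nΣXY − ΣXΣY) / √[(nΣX² − (ΣX)²)(nΣY² − (ΣY)²)]
Numerator: 12×2986.36 − 127.6×249.7 = 3974.6
Denominator: √[(18193.92 − 16281.76)(72736.2 − 62350.09)] = √[1912.16 × 10386.11] = 4456.4452
r = 3974.6 / 4456.4452 ≈ 0.8919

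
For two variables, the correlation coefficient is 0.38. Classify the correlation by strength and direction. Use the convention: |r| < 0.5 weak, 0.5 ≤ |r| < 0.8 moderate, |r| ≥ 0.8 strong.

weak positive

r = 0.38 > 0 so the relationship is positive.
|r| = 0.38, which falls in the weak range.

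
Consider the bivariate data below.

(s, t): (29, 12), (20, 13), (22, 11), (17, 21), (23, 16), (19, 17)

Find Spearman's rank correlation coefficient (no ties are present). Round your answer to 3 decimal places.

-0.714

Rank s: 6, 3, 4, 1, 5, 2
Rank t: 2, 3, 1, 6, 4, 5
d = rank(s) − rank(t): 4, 0, 3, -5, 1, -3; Σd² = 60
ρ = 1 − 6Σd² / [n(n²−1)] = 1 − 6×60 / (6×35) = 1 − 360/210 ≈ -0.714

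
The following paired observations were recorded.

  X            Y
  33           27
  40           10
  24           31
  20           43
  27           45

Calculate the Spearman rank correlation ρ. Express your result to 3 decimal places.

Rank X: 4, 5, 2, 1, 3
Rank Y: 2, 1, 3, 4, 5
d = rank(X) − rank(Y): 2, 4, -1, -3, -2; Σd² = 34
ρ = 1 − 6Σd² / [n(n²−1)] = 1 − 6×34 / (5×24) = 1 − 204/120 ≈ -0.700

-0.700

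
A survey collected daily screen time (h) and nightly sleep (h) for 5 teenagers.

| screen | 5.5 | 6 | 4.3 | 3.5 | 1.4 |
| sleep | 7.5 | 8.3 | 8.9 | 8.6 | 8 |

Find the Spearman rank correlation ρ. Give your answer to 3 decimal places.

Rank screen: 4, 5, 3, 2, 1
Rank sleep: 1, 3, 5, 4, 2
d = rank(screen) − rank(sleep): 3, 2, -2, -2, -1; Σd² = 22
ρ = 1 − 6Σd² / [n(n²−1)] = 1 − 6×22 / (5×24) = 1 − 132/120 ≈ -0.100

-0.100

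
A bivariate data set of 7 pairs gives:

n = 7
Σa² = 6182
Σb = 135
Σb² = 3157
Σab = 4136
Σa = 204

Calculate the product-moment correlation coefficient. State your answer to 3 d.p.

r = (nΣab − ΣaΣb) / √[(nΣa² − (Σa)²)(nΣb² − (Σb)²)]
Numerator: 7×4136 − 204×135 = 1412
Denominator: √[(43274 − 41616)(22099 − 18225)] = √[1658 × 3874] = 2534.3820
r = 1412 / 2534.3820 ≈ 0.557

0.557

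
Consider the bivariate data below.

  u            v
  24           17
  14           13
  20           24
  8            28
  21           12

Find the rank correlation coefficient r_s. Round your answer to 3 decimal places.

-0.500

Rank u: 5, 2, 3, 1, 4
Rank v: 3, 2, 4, 5, 1
d = rank(u) − rank(v): 2, 0, -1, -4, 3; Σd² = 30
ρ = 1 − 6Σd² / [n(n²−1)] = 1 − 6×30 / (5×24) = 1 − 180/120 ≈ -0.500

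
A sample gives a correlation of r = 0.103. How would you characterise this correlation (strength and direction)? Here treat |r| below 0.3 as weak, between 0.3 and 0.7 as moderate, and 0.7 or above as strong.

r = 0.103 > 0 so the relationship is positive.
|r| = 0.103, which falls in the weak range.

weak positive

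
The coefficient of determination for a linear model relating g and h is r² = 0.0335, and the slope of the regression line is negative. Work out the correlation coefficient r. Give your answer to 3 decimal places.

|r| = √0.0335 = 0.183
The association is negative, so r = −0.183.

-0.183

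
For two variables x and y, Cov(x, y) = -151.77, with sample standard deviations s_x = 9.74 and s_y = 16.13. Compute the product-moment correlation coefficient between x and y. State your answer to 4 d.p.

-0.9660

r = Cov(x,y) / (s_x · s_y) = -151.77 / (9.74 × 16.13)
  = -151.77 / 157.1062 ≈ -0.9660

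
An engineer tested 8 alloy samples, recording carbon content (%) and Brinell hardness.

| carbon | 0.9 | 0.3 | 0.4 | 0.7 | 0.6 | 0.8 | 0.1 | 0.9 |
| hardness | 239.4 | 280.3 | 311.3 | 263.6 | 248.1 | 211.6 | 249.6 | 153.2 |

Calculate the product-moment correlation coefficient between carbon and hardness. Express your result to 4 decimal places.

-0.6182

n = 8, Σx = 4.7, Σy = 1957.1, Σx² = 3.37, Σy² = 494371.67, Σxy = 1089.57
nΣxy − ΣxΣy = 8716.56 − 9198.37 = -481.81
nΣx² − (Σx)² = 26.96 − 22.09 = 4.87; nΣy² − (Σy)² = 3954973.36 − 3830240.41 = 124732.95
r = -481.81 / √(4.87 × 124732.95) = -481.81 / 779.3904 ≈ -0.6182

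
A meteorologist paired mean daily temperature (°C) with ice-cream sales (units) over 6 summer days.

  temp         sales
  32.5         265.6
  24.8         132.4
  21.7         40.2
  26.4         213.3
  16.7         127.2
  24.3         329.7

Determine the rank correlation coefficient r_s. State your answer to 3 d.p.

0.600

Rank temp: 6, 4, 2, 5, 1, 3
Rank sales: 5, 3, 1, 4, 2, 6
d = rank(temp) − rank(sales): 1, 1, 1, 1, -1, -3; Σd² = 14
ρ = 1 − 6Σd² / [n(n²−1)] = 1 − 6×14 / (6×35) = 1 − 84/210 ≈ 0.600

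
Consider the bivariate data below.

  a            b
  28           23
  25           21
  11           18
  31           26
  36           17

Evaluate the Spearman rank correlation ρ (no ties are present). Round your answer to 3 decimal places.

0.000

Rank a: 3, 2, 1, 4, 5
Rank b: 4, 3, 2, 5, 1
d = rank(a) − rank(b): -1, -1, -1, -1, 4; Σd² = 20
ρ = 1 − 6Σd² / [n(n²−1)] = 1 − 6×20 / (5×24) = 1 − 120/120 ≈ 0.000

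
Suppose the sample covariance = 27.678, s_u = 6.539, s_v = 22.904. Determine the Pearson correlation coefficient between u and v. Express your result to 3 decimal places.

0.185

r = Cov(u,v) / (s_u · s_v) = 27.678 / (6.539 × 22.904)
  = 27.678 / 149.7693 ≈ 0.185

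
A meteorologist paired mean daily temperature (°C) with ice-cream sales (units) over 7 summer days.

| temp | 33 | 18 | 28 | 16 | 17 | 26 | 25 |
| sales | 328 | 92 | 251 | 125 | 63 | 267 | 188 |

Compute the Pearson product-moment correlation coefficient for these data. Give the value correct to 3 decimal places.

0.951

n = 7, Σx = 163, Σy = 1314, Σx² = 4043, Σy² = 305276, Σxy = 34221
nΣxy − ΣxΣy = 239547 − 214182 = 25365
nΣx² − (Σx)² = 28301 − 26569 = 1732; nΣy² − (Σy)² = 2136932 − 1726596 = 410336
r = 25365 / √(1732 × 410336) = 25365 / 26658.9938 ≈ 0.951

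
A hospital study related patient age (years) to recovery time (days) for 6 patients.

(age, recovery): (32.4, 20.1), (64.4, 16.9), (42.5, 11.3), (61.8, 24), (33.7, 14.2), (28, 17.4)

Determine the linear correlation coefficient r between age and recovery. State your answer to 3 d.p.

0.339

n = 6, Σx = 262.8, Σy = 103.9, Σx² = 12742.3, Σy² = 1897.71, Σxy = 4668.79
nΣxy − ΣxΣy = 28012.74 − 27304.92 = 707.82
nΣx² − (Σx)² = 76453.8 − 69063.84 = 7389.96; nΣy² − (Σy)² = 11386.26 − 10795.21 = 591.05
r = 707.82 / √(7389.96 × 591.05) = 707.82 / 2089.9368 ≈ 0.339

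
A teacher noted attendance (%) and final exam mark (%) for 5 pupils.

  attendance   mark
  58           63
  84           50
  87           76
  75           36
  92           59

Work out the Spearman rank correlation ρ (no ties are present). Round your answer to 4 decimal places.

0.2000

Rank attendance: 1, 3, 4, 2, 5
Rank mark: 4, 2, 5, 1, 3
d = rank(attendance) − rank(mark): -3, 1, -1, 1, 2; Σd² = 16
ρ = 1 − 6Σd² / [n(n²−1)] = 1 − 6×16 / (5×24) = 1 − 96/120 ≈ 0.2000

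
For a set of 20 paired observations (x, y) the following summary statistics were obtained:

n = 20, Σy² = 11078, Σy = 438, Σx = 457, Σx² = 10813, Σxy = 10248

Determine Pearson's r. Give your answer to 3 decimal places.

0.323

r = (nΣxy − ΣxΣy) / √[(nΣx² − (Σx)²)(nΣy² − (Σy)²)]
Numerator: 20×10248 − 457×438 = 4794
Denominator: √[(216260 − 208849)(221560 − 191844)] = √[7411 × 29716] = 14839.9891
r = 4794 / 14839.9891 ≈ 0.323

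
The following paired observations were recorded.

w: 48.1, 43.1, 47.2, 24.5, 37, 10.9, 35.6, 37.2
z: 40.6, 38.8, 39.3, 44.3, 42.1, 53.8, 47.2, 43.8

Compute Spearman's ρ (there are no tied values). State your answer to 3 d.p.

Rank w: 8, 6, 7, 2, 4, 1, 3, 5
Rank z: 3, 1, 2, 6, 4, 8, 7, 5
d = rank(w) − rank(z): 5, 5, 5, -4, 0, -7, -4, 0; Σd² = 156
ρ = 1 − 6Σd² / [n(n²−1)] = 1 − 6×156 / (8×63) = 1 − 936/504 ≈ -0.857

-0.857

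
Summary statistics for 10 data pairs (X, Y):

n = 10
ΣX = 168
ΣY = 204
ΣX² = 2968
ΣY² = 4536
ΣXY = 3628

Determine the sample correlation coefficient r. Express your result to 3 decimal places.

r = (nΣXY − ΣXΣY) / √[(nΣX² − (ΣX)²)(nΣY² − (ΣY)²)]
Numerator: 10×3628 − 168×204 = 2008
Denominator: √[(29680 − 28224)(45360 − 41616)] = √[1456 × 3744] = 2334.7942
r = 2008 / 2334.7942 ≈ 0.860

0.860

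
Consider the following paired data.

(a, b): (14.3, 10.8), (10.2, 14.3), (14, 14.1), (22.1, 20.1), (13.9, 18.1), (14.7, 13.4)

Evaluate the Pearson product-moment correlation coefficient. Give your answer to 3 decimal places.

n = 6, Σa = 89.2, Σb = 90.8, Σa² = 1402.24, Σb² = 1431.12, Σab = 1390.48
nΣab − ΣaΣb = 8342.88 − 8099.36 = 243.52
nΣa² − (Σa)² = 8413.44 − 7956.64 = 456.8; nΣb² − (Σb)² = 8586.72 − 8244.64 = 342.08
r = 243.52 / √(456.8 × 342.08) = 243.52 / 395.3001 ≈ 0.616

0.616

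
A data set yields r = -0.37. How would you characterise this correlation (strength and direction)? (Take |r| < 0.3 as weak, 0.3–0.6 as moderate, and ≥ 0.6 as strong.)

r = -0.37 < 0 so the relationship is negative.
|r| = 0.37, which falls in the moderate range.

moderate negative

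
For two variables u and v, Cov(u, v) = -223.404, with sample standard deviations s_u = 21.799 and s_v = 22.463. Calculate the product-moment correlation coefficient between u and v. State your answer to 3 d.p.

r = Cov(u,v) / (s_u · s_v) = -223.404 / (21.799 × 22.463)
  = -223.404 / 489.6709 ≈ -0.456

-0.456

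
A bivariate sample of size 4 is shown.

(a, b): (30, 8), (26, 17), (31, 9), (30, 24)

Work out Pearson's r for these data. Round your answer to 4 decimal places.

n = 4, Σa = 117, Σb = 58, Σa² = 3437, Σb² = 1010, Σab = 1681
nΣab − ΣaΣb = 6724 − 6786 = -62
nΣa² − (Σa)² = 13748 − 13689 = 59; nΣb² − (Σb)² = 4040 − 3364 = 676
r = -62 / √(59 × 676) = -62 / 199.7098 ≈ -0.3105

-0.3105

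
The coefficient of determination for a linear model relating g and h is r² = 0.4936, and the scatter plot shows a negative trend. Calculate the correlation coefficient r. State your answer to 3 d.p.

-0.703

|r| = √0.4936 = 0.703
The association is negative, so r = −0.703.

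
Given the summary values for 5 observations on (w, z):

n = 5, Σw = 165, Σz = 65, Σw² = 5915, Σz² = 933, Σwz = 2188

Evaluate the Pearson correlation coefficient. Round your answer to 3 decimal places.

r = (nΣwz − ΣwΣz) / √[(nΣw² − (Σw)²)(nΣz² − (Σz)²)]
Numerator: 5×2188 − 165×65 = 215
Denominator: √[(29575 − 27225)(4665 − 4225)] = √[2350 × 440] = 1016.8579
r = 215 / 1016.8579 ≈ 0.211

0.211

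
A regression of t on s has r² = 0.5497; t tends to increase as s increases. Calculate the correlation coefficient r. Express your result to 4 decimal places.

0.7414

|r| = √0.5497 = 0.7414
The association is positive, so r = 0.7414.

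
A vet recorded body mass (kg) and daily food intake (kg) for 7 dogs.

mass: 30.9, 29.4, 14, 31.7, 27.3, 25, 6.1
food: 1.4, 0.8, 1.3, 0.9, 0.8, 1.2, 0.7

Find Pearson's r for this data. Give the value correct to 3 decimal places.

n = 7, Σx = 164.4, Σy = 7.1, Σx² = 4427.56, Σy² = 7.67, Σxy = 169.62
nΣxy − ΣxΣy = 1187.34 − 1167.24 = 20.1
nΣx² − (Σx)² = 30992.92 − 27027.36 = 3965.56; nΣy² − (Σy)² = 53.69 − 50.41 = 3.28
r = 20.1 / √(3965.56 × 3.28) = 20.1 / 114.0484 ≈ 0.176

0.176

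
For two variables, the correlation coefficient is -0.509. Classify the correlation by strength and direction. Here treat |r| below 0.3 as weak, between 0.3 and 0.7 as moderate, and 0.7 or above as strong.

r = -0.509 < 0 so the relationship is negative.
|r| = 0.509, which falls in the moderate range.

moderate negative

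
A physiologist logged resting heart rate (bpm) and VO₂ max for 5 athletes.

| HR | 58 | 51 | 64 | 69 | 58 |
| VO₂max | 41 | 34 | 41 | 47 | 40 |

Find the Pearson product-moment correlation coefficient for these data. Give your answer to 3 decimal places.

n = 5, Σx = 300, Σy = 203, Σx² = 18186, Σy² = 8327, Σxy = 12299
nΣxy − ΣxΣy = 61495 − 60900 = 595
nΣx² − (Σx)² = 90930 − 90000 = 930; nΣy² − (Σy)² = 41635 − 41209 = 426
r = 595 / √(930 × 426) = 595 / 629.4283 ≈ 0.945

0.945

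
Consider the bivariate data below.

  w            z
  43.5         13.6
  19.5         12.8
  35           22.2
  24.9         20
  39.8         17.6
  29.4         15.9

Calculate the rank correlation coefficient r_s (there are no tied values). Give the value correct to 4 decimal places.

Rank w: 6, 1, 4, 2, 5, 3
Rank z: 2, 1, 6, 5, 4, 3
d = rank(w) − rank(z): 4, 0, -2, -3, 1, 0; Σd² = 30
ρ = 1 − 6Σd² / [n(n²−1)] = 1 − 6×30 / (6×35) = 1 − 180/210 ≈ 0.1429

0.1429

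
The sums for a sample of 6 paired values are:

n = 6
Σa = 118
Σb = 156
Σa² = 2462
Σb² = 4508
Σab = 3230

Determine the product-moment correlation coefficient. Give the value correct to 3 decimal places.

0.641

r = (nΣab − ΣaΣb) / √[(nΣa² − (Σa)²)(nΣb² − (Σb)²)]
Numerator: 6×3230 − 118×156 = 972
Denominator: √[(14772 − 13924)(27048 − 24336)] = √[848 × 2712] = 1516.5012
r = 972 / 1516.5012 ≈ 0.641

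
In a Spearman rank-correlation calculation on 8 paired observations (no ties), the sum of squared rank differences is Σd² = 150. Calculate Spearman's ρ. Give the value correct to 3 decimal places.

ρ = 1 − 6Σd² / [n(n²−1)] = 1 − 6×150 / (8×63)
  = 1 − 900/504 = 1 − 1.7857 ≈ -0.786

-0.786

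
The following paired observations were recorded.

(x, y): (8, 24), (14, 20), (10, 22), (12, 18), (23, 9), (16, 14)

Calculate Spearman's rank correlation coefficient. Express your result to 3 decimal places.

Rank x: 1, 4, 2, 3, 6, 5
Rank y: 6, 4, 5, 3, 1, 2
d = rank(x) − rank(y): -5, 0, -3, 0, 5, 3; Σd² = 68
ρ = 1 − 6Σd² / [n(n²−1)] = 1 − 6×68 / (6×35) = 1 − 408/210 ≈ -0.943

-0.943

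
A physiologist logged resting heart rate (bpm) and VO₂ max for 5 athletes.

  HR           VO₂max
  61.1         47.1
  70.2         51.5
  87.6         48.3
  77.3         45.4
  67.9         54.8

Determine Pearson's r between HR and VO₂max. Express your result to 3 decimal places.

n = 5, Σx = 364.1, Σy = 247.1, Σx² = 26920.71, Σy² = 12267.75, Σxy = 17954.53
nΣxy − ΣxΣy = 89772.65 − 89969.11 = -196.46
nΣx² − (Σx)² = 134603.55 − 132568.81 = 2034.74; nΣy² − (Σy)² = 61338.75 − 61058.41 = 280.34
r = -196.46 / √(2034.74 × 280.34) = -196.46 / 755.2609 ≈ -0.260

-0.260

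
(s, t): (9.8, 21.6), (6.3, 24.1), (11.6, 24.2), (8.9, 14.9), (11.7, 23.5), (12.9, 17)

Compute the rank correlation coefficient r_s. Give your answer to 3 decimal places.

-0.086

Rank s: 3, 1, 4, 2, 5, 6
Rank t: 3, 5, 6, 1, 4, 2
d = rank(s) − rank(t): 0, -4, -2, 1, 1, 4; Σd² = 38
ρ = 1 − 6Σd² / [n(n²−1)] = 1 − 6×38 / (6×35) = 1 − 228/210 ≈ -0.086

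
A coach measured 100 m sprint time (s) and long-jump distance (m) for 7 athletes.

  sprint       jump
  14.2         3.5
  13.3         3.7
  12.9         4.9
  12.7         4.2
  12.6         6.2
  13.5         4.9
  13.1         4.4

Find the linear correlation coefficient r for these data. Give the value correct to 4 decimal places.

n = 7, Σx = 92.3, Σy = 31.8, Σx² = 1218.85, Σy² = 149.4, Σxy = 417.37
nΣxy − ΣxΣy = 2921.59 − 2935.14 = -13.55
nΣx² − (Σx)² = 8531.95 − 8519.29 = 12.66; nΣy² − (Σy)² = 1045.8 − 1011.24 = 34.56
r = -13.55 / √(12.66 × 34.56) = -13.55 / 20.9172 ≈ -0.6478

-0.6478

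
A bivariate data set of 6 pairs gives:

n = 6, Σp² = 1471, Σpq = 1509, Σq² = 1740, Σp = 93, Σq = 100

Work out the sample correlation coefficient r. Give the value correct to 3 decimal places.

r = (nΣpq − ΣpΣq) / √[(nΣp² − (Σp)²)(nΣq² − (Σq)²)]
Numerator: 6×1509 − 93×100 = -246
Denominator: √[(8826 − 8649)(10440 − 10000)] = √[177 × 440] = 279.0699
r = -246 / 279.0699 ≈ -0.881

-0.881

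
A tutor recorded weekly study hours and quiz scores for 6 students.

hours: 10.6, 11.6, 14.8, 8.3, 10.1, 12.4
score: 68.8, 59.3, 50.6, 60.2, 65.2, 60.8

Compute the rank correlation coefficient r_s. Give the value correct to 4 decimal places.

Rank hours: 3, 4, 6, 1, 2, 5
Rank score: 6, 2, 1, 3, 5, 4
d = rank(hours) − rank(score): -3, 2, 5, -2, -3, 1; Σd² = 52
ρ = 1 − 6Σd² / [n(n²−1)] = 1 − 6×52 / (6×35) = 1 − 312/210 ≈ -0.4857

-0.4857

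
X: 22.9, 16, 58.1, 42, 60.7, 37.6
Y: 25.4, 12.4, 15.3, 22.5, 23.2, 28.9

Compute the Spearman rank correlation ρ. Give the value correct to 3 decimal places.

0.086

Rank X: 2, 1, 5, 4, 6, 3
Rank Y: 5, 1, 2, 3, 4, 6
d = rank(X) − rank(Y): -3, 0, 3, 1, 2, -3; Σd² = 32
ρ = 1 − 6Σd² / [n(n²−1)] = 1 − 6×32 / (6×35) = 1 − 192/210 ≈ 0.086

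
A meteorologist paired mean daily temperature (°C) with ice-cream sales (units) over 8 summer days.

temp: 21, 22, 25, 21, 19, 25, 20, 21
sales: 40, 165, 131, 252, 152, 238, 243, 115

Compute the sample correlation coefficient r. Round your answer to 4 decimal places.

0.0811

n = 8, Σx = 174, Σy = 1336, Σx² = 3818, Σy² = 261512, Σxy = 29150
nΣxy − ΣxΣy = 233200 − 232464 = 736
nΣx² − (Σx)² = 30544 − 30276 = 268; nΣy² − (Σy)² = 2092096 − 1784896 = 307200
r = 736 / √(268 × 307200) = 736 / 9073.5660 ≈ 0.0811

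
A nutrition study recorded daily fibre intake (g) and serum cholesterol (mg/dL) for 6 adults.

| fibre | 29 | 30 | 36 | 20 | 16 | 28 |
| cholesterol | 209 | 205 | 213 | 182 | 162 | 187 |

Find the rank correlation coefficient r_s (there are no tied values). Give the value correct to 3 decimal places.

Rank fibre: 4, 5, 6, 2, 1, 3
Rank cholesterol: 5, 4, 6, 2, 1, 3
d = rank(fibre) − rank(cholesterol): -1, 1, 0, 0, 0, 0; Σd² = 2
ρ = 1 − 6Σd² / [n(n²−1)] = 1 − 6×2 / (6×35) = 1 − 12/210 ≈ 0.943

0.943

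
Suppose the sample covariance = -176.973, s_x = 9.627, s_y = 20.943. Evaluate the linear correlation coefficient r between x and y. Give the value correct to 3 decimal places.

-0.878

r = Cov(x,y) / (s_x · s_y) = -176.973 / (9.627 × 20.943)
  = -176.973 / 201.6183 ≈ -0.878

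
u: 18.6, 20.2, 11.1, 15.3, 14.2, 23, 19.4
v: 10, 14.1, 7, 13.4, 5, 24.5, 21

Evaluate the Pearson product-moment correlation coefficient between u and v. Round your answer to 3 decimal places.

0.821

n = 7, Σu = 121.8, Σv = 95, Σu² = 2218.3, Σv² = 1593.62, Σuv = 1795.44
nΣuv − ΣuΣv = 12568.08 − 11571 = 997.08
nΣu² − (Σu)² = 15528.1 − 14835.24 = 692.86; nΣv² − (Σv)² = 11155.34 − 9025 = 2130.34
r = 997.08 / √(692.86 × 2130.34) = 997.08 / 1214.9187 ≈ 0.821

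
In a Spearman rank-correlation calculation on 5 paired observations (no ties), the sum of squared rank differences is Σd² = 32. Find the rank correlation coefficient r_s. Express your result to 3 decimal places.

-0.600

ρ = 1 − 6Σd² / [n(n²−1)] = 1 − 6×32 / (5×24)
  = 1 − 192/120 = 1 − 1.6000 ≈ -0.600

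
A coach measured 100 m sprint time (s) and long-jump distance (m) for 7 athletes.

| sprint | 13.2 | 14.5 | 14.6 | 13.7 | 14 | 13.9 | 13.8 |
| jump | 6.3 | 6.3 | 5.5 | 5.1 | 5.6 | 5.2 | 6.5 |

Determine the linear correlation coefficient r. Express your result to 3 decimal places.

n = 7, Σx = 97.7, Σy = 40.5, Σx² = 1364.99, Σy² = 236.29, Σxy = 565.06
nΣxy − ΣxΣy = 3955.42 − 3956.85 = -1.43
nΣx² − (Σx)² = 9554.93 − 9545.29 = 9.64; nΣy² − (Σy)² = 1654.03 − 1640.25 = 13.78
r = -1.43 / √(9.64 × 13.78) = -1.43 / 11.5256 ≈ -0.124

-0.124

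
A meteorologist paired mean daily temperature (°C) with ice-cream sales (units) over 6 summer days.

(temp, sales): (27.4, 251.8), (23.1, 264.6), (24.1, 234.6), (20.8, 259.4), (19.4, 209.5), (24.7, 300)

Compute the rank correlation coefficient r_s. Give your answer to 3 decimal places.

0.371

Rank temp: 6, 3, 4, 2, 1, 5
Rank sales: 3, 5, 2, 4, 1, 6
d = rank(temp) − rank(sales): 3, -2, 2, -2, 0, -1; Σd² = 22
ρ = 1 − 6Σd² / [n(n²−1)] = 1 − 6×22 / (6×35) = 1 − 132/210 ≈ 0.371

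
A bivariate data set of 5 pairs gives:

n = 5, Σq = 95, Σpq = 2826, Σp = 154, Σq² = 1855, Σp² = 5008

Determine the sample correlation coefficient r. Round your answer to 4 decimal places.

r = (nΣpq − ΣpΣq) / √[(nΣp² − (Σp)²)(nΣq² − (Σq)²)]
Numerator: 5×2826 − 154×95 = -500
Denominator: √[(25040 − 23716)(9275 − 9025)] = √[1324 × 250] = 575.3260
r = -500 / 575.3260 ≈ -0.8691

-0.8691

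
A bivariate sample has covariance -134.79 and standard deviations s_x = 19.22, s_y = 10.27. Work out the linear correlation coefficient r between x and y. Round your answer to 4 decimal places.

-0.6829

r = Cov(x,y) / (s_x · s_y) = -134.79 / (19.22 × 10.27)
  = -134.79 / 197.3894 ≈ -0.6829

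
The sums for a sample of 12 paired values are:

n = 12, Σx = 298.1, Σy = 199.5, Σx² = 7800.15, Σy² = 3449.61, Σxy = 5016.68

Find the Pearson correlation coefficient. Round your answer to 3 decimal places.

r = (nΣxy − ΣxΣy) / √[(nΣx² − (Σx)²)(nΣy² − (Σy)²)]
Numerator: 12×5016.68 − 298.1×199.5 = 729.21
Denominator: √[(93601.8 − 88863.61)(41395.32 − 39800.25)] = √[4738.19 × 1595.07] = 2749.1353
r = 729.21 / 2749.1353 ≈ 0.265

0.265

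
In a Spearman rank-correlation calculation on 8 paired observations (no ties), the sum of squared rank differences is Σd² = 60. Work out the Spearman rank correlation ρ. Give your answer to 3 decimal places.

ρ = 1 − 6Σd² / [n(n²−1)] = 1 − 6×60 / (8×63)
  = 1 − 360/504 = 1 − 0.7143 ≈ 0.286

0.286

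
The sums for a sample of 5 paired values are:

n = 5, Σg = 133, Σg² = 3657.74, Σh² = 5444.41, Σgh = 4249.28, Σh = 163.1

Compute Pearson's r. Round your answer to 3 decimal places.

-0.731

r = (nΣgh − ΣgΣh) / √[(nΣg² − (Σg)²)(nΣh² − (Σh)²)]
Numerator: 5×4249.28 − 133×163.1 = -445.9
Denominator: √[(18288.7 − 17689)(27222.05 − 26601.61)] = √[599.7 × 620.44] = 609.9819
r = -445.9 / 609.9819 ≈ -0.731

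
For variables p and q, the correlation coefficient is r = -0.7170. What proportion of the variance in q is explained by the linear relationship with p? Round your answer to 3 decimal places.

r² = (-0.7170)² = 0.514

0.514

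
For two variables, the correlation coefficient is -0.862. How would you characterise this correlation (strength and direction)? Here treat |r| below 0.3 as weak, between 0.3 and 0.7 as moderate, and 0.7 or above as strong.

strong negative

r = -0.862 < 0 so the relationship is negative.
|r| = 0.862, which falls in the strong range.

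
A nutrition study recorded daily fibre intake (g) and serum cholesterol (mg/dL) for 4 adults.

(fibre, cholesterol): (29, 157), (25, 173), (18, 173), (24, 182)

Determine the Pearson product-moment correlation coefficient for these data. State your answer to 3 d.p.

-0.564

n = 4, Σx = 96, Σy = 685, Σx² = 2366, Σy² = 117631, Σxy = 16360
nΣxy − ΣxΣy = 65440 − 65760 = -320
nΣx² − (Σx)² = 9464 − 9216 = 248; nΣy² − (Σy)² = 470524 − 469225 = 1299
r = -320 / √(248 × 1299) = -320 / 567.5844 ≈ -0.564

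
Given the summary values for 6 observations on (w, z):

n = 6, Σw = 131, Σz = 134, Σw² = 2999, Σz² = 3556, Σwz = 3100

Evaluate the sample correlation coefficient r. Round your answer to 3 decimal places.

r = (nΣwz − ΣwΣz) / √[(nΣw² − (Σw)²)(nΣz² − (Σz)²)]
Numerator: 6×3100 − 131×134 = 1046
Denominator: √[(17994 − 17161)(21336 − 17956)] = √[833 × 3380] = 1677.9571
r = 1046 / 1677.9571 ≈ 0.623

0.623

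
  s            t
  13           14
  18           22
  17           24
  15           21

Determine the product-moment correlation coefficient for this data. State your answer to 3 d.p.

n = 4, Σs = 63, Σt = 81, Σs² = 1007, Σt² = 1697, Σst = 1301
nΣst − ΣsΣt = 5204 − 5103 = 101
nΣs² − (Σs)² = 4028 − 3969 = 59; nΣt² − (Σt)² = 6788 − 6561 = 227
r = 101 / √(59 × 227) = 101 / 115.7281 ≈ 0.873

0.873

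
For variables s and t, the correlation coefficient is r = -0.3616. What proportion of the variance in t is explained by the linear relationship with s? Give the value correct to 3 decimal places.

0.131

r² = (-0.3616)² = 0.131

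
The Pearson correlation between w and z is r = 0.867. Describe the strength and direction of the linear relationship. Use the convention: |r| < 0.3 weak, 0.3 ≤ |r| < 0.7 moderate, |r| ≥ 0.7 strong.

r = 0.867 > 0 so the relationship is positive.
|r| = 0.867, which falls in the strong range.

strong positive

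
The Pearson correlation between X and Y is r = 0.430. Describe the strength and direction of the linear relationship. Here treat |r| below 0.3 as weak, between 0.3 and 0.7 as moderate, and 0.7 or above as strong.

r = 0.430 > 0 so the relationship is positive.
|r| = 0.430, which falls in the moderate range.

moderate positive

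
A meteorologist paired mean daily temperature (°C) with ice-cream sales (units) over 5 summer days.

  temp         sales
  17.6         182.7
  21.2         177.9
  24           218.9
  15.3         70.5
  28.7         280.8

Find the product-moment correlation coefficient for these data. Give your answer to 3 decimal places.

n = 5, Σx = 106.8, Σy = 930.8, Σx² = 2392.98, Σy² = 196763.8, Σxy = 21378.21
nΣxy − ΣxΣy = 106891.05 − 99409.44 = 7481.61
nΣx² − (Σx)² = 11964.9 − 11406.24 = 558.66; nΣy² − (Σy)² = 983819 − 866388.64 = 117430.36
r = 7481.61 / √(558.66 × 117430.36) = 7481.61 / 8099.6077 ≈ 0.924

0.924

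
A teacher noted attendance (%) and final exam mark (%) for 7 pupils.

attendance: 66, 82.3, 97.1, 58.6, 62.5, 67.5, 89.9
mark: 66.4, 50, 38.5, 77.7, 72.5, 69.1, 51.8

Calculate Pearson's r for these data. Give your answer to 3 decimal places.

n = 7, Σx = 523.9, Σy = 426, Σx² = 40536.17, Σy² = 27142.8, Σxy = 30641.29
nΣxy − ΣxΣy = 214489.03 − 223181.4 = -8692.37
nΣx² − (Σx)² = 283753.19 − 274471.21 = 9281.98; nΣy² − (Σy)² = 189999.6 − 181476 = 8523.6
r = -8692.37 / √(9281.98 × 8523.6) = -8692.37 / 8894.7111 ≈ -0.977

-0.977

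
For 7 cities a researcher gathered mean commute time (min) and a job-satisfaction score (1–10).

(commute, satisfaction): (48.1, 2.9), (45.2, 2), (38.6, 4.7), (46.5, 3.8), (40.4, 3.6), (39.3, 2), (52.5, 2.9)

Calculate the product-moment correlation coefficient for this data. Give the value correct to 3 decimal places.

n = 7, Σx = 310.6, Σy = 21.9, Σx² = 13941.76, Σy² = 74.31, Σxy = 964.3
nΣxy − ΣxΣy = 6750.1 − 6802.14 = -52.04
nΣx² − (Σx)² = 97592.32 − 96472.36 = 1119.96; nΣy² − (Σy)² = 520.17 − 479.61 = 40.56
r = -52.04 / √(1119.96 × 40.56) = -52.04 / 213.1328 ≈ -0.244

-0.244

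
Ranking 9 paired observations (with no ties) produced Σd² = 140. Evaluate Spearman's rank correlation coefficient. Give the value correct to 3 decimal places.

-0.167

ρ = 1 − 6Σd² / [n(n²−1)] = 1 − 6×140 / (9×80)
  = 1 − 840/720 = 1 − 1.1667 ≈ -0.167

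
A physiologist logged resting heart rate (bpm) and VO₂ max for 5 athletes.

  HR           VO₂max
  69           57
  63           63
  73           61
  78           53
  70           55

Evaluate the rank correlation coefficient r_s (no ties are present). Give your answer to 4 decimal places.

Rank HR: 2, 1, 4, 5, 3
Rank VO₂max: 3, 5, 4, 1, 2
d = rank(HR) − rank(VO₂max): -1, -4, 0, 4, 1; Σd² = 34
ρ = 1 − 6Σd² / [n(n²−1)] = 1 − 6×34 / (5×24) = 1 − 204/120 ≈ -0.7000

-0.7000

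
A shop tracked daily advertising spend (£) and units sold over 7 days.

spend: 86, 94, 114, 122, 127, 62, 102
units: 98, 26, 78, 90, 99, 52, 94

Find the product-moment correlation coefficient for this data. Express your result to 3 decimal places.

n = 7, Σx = 707, Σy = 537, Σx² = 74489, Σy² = 45805, Σxy = 56129
nΣxy − ΣxΣy = 392903 − 379659 = 13244
nΣx² − (Σx)² = 521423 − 499849 = 21574; nΣy² − (Σy)² = 320635 − 288369 = 32266
r = 13244 / √(21574 × 32266) = 13244 / 26383.8338 ≈ 0.502

0.502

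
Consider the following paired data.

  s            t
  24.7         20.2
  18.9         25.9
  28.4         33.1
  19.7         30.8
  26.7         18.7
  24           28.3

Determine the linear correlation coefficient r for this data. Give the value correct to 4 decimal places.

n = 6, Σs = 142.4, Σt = 157, Σs² = 3450.84, Σt² = 4273.68, Σst = 3713.74
nΣst − ΣsΣt = 22282.44 − 22356.8 = -74.36
nΣs² − (Σs)² = 20705.04 − 20277.76 = 427.28; nΣt² − (Σt)² = 25642.08 − 24649 = 993.08
r = -74.36 / √(427.28 × 993.08) = -74.36 / 651.4010 ≈ -0.1142

-0.1142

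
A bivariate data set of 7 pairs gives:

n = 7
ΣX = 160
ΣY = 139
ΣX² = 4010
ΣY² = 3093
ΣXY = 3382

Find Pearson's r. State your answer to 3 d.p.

0.598

r = (nΣXY − ΣXΣY) / √[(nΣX² − (ΣX)²)(nΣY² − (ΣY)²)]
Numerator: 7×3382 − 160×139 = 1434
Denominator: √[(28070 − 25600)(21651 − 19321)] = √[2470 × 2330] = 2398.9789
r = 1434 / 2398.9789 ≈ 0.598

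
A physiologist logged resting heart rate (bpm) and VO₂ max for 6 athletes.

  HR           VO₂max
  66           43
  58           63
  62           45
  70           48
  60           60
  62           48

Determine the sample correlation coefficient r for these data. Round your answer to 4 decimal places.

-0.6852

n = 6, Σx = 378, Σy = 307, Σx² = 23908, Σy² = 16051, Σxy = 19218
nΣxy − ΣxΣy = 115308 − 116046 = -738
nΣx² − (Σx)² = 143448 − 142884 = 564; nΣy² − (Σy)² = 96306 − 94249 = 2057
r = -738 / √(564 × 2057) = -738 / 1077.1017 ≈ -0.6852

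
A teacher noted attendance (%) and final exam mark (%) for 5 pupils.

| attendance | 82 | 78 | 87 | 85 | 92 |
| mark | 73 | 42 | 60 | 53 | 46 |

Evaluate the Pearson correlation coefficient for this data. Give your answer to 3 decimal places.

n = 5, Σx = 424, Σy = 274, Σx² = 36066, Σy² = 15618, Σxy = 23219
nΣxy − ΣxΣy = 116095 − 116176 = -81
nΣx² − (Σx)² = 180330 − 179776 = 554; nΣy² − (Σy)² = 78090 − 75076 = 3014
r = -81 / √(554 × 3014) = -81 / 1292.1904 ≈ -0.063

-0.063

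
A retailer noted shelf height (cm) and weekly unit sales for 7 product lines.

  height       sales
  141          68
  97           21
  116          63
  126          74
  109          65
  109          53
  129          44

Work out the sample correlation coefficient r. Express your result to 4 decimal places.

n = 7, Σx = 827, Σy = 388, Σx² = 99025, Σy² = 23480, Σxy = 46795
nΣxy − ΣxΣy = 327565 − 320876 = 6689
nΣx² − (Σx)² = 693175 − 683929 = 9246; nΣy² − (Σy)² = 164360 − 150544 = 13816
r = 6689 / √(9246 × 13816) = 6689 / 11302.3332 ≈ 0.5918

0.5918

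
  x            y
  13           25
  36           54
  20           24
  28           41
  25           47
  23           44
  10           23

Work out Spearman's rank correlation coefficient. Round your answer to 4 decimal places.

Rank x: 2, 7, 3, 6, 5, 4, 1
Rank y: 3, 7, 2, 4, 6, 5, 1
d = rank(x) − rank(y): -1, 0, 1, 2, -1, -1, 0; Σd² = 8
ρ = 1 − 6Σd² / [n(n²−1)] = 1 − 6×8 / (7×48) = 1 − 48/336 ≈ 0.8571

0.8571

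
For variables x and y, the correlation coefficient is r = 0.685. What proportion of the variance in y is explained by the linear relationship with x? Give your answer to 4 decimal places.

0.4692

r² = (0.685)² = 0.4692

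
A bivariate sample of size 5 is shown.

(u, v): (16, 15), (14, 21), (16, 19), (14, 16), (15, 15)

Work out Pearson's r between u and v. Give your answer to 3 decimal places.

n = 5, Σu = 75, Σv = 86, Σu² = 1129, Σv² = 1508, Σuv = 1287
nΣuv − ΣuΣv = 6435 − 6450 = -15
nΣu² − (Σu)² = 5645 − 5625 = 20; nΣv² − (Σv)² = 7540 − 7396 = 144
r = -15 / √(20 × 144) = -15 / 53.6656 ≈ -0.280

-0.280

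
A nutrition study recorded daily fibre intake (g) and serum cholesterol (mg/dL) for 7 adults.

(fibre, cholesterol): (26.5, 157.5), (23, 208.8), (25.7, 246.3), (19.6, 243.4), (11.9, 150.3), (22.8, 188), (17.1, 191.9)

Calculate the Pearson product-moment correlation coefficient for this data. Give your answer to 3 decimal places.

n = 7, Σx = 146.6, Σy = 1386.2, Σx² = 3229.76, Σy² = 283070.64, Σxy = 29433.16
nΣxy − ΣxΣy = 206032.12 − 203216.92 = 2815.2
nΣx² − (Σx)² = 22608.32 − 21491.56 = 1116.76; nΣy² − (Σy)² = 1981494.48 − 1921550.44 = 59944.04
r = 2815.2 / √(1116.76 × 59944.04) = 2815.2 / 8181.8767 ≈ 0.344

0.344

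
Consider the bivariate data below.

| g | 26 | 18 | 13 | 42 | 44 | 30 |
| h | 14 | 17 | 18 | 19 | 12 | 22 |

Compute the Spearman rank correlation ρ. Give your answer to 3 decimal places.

-0.143

Rank g: 3, 2, 1, 5, 6, 4
Rank h: 2, 3, 4, 5, 1, 6
d = rank(g) − rank(h): 1, -1, -3, 0, 5, -2; Σd² = 40
ρ = 1 − 6Σd² / [n(n²−1)] = 1 − 6×40 / (6×35) = 1 − 240/210 ≈ -0.143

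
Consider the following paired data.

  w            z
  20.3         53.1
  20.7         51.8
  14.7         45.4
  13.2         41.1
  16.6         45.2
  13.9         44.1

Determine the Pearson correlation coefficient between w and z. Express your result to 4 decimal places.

n = 6, Σw = 99.4, Σz = 280.7, Σw² = 1699.68, Σz² = 13241.07, Σwz = 4723.4
nΣwz − ΣwΣz = 28340.4 − 27901.58 = 438.82
nΣw² − (Σw)² = 10198.08 − 9880.36 = 317.72; nΣz² − (Σz)² = 79446.42 − 78792.49 = 653.93
r = 438.82 / √(317.72 × 653.93) = 438.82 / 455.8143 ≈ 0.9627

0.9627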